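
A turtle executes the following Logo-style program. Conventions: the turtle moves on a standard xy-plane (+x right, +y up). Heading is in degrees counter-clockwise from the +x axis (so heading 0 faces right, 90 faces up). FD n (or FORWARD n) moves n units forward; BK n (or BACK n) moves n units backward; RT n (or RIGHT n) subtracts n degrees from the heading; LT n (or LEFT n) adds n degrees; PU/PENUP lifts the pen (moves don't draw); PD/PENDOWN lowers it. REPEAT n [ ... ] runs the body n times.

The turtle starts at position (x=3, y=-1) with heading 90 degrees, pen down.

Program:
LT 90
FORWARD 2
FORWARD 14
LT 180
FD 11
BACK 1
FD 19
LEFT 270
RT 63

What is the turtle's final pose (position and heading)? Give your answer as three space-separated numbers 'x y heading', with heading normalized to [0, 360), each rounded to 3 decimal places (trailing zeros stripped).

Executing turtle program step by step:
Start: pos=(3,-1), heading=90, pen down
LT 90: heading 90 -> 180
FD 2: (3,-1) -> (1,-1) [heading=180, draw]
FD 14: (1,-1) -> (-13,-1) [heading=180, draw]
LT 180: heading 180 -> 0
FD 11: (-13,-1) -> (-2,-1) [heading=0, draw]
BK 1: (-2,-1) -> (-3,-1) [heading=0, draw]
FD 19: (-3,-1) -> (16,-1) [heading=0, draw]
LT 270: heading 0 -> 270
RT 63: heading 270 -> 207
Final: pos=(16,-1), heading=207, 5 segment(s) drawn

Answer: 16 -1 207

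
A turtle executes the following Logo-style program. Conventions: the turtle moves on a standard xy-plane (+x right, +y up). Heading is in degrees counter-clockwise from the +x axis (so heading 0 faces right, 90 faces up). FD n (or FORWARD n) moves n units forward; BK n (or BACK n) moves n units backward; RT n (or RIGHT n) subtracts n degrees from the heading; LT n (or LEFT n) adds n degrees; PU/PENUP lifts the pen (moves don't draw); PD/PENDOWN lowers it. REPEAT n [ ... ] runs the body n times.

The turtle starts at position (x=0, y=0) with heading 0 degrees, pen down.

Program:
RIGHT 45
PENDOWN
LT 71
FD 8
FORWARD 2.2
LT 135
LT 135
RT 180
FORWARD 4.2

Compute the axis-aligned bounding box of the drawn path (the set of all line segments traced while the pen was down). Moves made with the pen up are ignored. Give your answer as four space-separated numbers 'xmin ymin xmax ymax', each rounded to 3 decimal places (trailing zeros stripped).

Answer: 0 0 9.168 8.246

Derivation:
Executing turtle program step by step:
Start: pos=(0,0), heading=0, pen down
RT 45: heading 0 -> 315
PD: pen down
LT 71: heading 315 -> 26
FD 8: (0,0) -> (7.19,3.507) [heading=26, draw]
FD 2.2: (7.19,3.507) -> (9.168,4.471) [heading=26, draw]
LT 135: heading 26 -> 161
LT 135: heading 161 -> 296
RT 180: heading 296 -> 116
FD 4.2: (9.168,4.471) -> (7.327,8.246) [heading=116, draw]
Final: pos=(7.327,8.246), heading=116, 3 segment(s) drawn

Segment endpoints: x in {0, 7.19, 7.327, 9.168}, y in {0, 3.507, 4.471, 8.246}
xmin=0, ymin=0, xmax=9.168, ymax=8.246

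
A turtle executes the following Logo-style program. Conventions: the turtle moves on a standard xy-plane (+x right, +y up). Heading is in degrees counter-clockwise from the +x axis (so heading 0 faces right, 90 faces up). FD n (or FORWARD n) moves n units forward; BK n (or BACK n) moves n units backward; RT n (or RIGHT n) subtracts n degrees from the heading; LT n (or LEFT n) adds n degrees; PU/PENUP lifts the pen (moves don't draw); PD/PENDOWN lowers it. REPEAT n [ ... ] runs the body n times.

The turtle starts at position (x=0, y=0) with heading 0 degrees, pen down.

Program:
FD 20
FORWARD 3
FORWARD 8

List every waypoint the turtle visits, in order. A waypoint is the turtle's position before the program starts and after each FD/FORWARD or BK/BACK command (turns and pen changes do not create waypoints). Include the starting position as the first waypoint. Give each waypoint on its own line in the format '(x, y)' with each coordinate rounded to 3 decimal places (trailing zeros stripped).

Executing turtle program step by step:
Start: pos=(0,0), heading=0, pen down
FD 20: (0,0) -> (20,0) [heading=0, draw]
FD 3: (20,0) -> (23,0) [heading=0, draw]
FD 8: (23,0) -> (31,0) [heading=0, draw]
Final: pos=(31,0), heading=0, 3 segment(s) drawn
Waypoints (4 total):
(0, 0)
(20, 0)
(23, 0)
(31, 0)

Answer: (0, 0)
(20, 0)
(23, 0)
(31, 0)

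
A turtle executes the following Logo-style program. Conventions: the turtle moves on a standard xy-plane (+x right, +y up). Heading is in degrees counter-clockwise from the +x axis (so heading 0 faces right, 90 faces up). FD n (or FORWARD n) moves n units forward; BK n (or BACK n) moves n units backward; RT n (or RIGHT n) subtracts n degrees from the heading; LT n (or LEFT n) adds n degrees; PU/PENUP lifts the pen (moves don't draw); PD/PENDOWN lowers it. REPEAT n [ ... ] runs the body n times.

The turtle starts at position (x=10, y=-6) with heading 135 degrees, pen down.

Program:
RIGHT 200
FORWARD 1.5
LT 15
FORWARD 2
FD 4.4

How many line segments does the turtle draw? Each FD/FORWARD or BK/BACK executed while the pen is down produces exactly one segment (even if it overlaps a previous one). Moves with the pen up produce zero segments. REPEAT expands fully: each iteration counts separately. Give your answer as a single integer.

Executing turtle program step by step:
Start: pos=(10,-6), heading=135, pen down
RT 200: heading 135 -> 295
FD 1.5: (10,-6) -> (10.634,-7.359) [heading=295, draw]
LT 15: heading 295 -> 310
FD 2: (10.634,-7.359) -> (11.92,-8.892) [heading=310, draw]
FD 4.4: (11.92,-8.892) -> (14.748,-12.262) [heading=310, draw]
Final: pos=(14.748,-12.262), heading=310, 3 segment(s) drawn
Segments drawn: 3

Answer: 3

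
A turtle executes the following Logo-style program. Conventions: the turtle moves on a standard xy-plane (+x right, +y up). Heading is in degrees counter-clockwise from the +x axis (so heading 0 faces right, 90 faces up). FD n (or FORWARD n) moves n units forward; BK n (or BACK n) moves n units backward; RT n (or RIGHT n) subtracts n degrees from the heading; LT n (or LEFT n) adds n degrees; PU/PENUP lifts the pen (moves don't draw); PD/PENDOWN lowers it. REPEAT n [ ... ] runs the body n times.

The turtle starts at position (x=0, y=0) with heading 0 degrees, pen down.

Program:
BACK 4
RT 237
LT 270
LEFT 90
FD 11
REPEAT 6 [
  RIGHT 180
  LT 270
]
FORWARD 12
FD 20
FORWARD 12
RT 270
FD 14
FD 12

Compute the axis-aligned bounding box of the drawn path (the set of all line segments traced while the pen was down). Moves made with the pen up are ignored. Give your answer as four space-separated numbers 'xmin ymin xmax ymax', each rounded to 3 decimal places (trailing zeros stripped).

Executing turtle program step by step:
Start: pos=(0,0), heading=0, pen down
BK 4: (0,0) -> (-4,0) [heading=0, draw]
RT 237: heading 0 -> 123
LT 270: heading 123 -> 33
LT 90: heading 33 -> 123
FD 11: (-4,0) -> (-9.991,9.225) [heading=123, draw]
REPEAT 6 [
  -- iteration 1/6 --
  RT 180: heading 123 -> 303
  LT 270: heading 303 -> 213
  -- iteration 2/6 --
  RT 180: heading 213 -> 33
  LT 270: heading 33 -> 303
  -- iteration 3/6 --
  RT 180: heading 303 -> 123
  LT 270: heading 123 -> 33
  -- iteration 4/6 --
  RT 180: heading 33 -> 213
  LT 270: heading 213 -> 123
  -- iteration 5/6 --
  RT 180: heading 123 -> 303
  LT 270: heading 303 -> 213
  -- iteration 6/6 --
  RT 180: heading 213 -> 33
  LT 270: heading 33 -> 303
]
FD 12: (-9.991,9.225) -> (-3.455,-0.839) [heading=303, draw]
FD 20: (-3.455,-0.839) -> (7.437,-17.612) [heading=303, draw]
FD 12: (7.437,-17.612) -> (13.973,-27.676) [heading=303, draw]
RT 270: heading 303 -> 33
FD 14: (13.973,-27.676) -> (25.714,-20.051) [heading=33, draw]
FD 12: (25.714,-20.051) -> (35.779,-13.516) [heading=33, draw]
Final: pos=(35.779,-13.516), heading=33, 7 segment(s) drawn

Segment endpoints: x in {-9.991, -4, -3.455, 0, 7.437, 13.973, 25.714, 35.779}, y in {-27.676, -20.051, -17.612, -13.516, -0.839, 0, 9.225}
xmin=-9.991, ymin=-27.676, xmax=35.779, ymax=9.225

Answer: -9.991 -27.676 35.779 9.225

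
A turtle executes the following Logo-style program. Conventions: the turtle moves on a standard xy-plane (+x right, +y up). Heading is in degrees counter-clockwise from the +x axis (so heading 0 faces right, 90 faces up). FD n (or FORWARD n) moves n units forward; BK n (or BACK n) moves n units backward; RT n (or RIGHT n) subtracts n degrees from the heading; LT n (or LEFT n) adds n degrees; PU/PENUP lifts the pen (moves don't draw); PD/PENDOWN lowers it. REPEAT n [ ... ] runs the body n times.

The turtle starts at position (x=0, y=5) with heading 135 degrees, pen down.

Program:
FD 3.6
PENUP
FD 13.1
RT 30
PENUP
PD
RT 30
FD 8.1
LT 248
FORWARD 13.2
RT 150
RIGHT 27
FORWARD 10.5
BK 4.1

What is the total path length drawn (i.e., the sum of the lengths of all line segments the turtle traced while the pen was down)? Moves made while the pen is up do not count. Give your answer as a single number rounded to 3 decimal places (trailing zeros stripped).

Executing turtle program step by step:
Start: pos=(0,5), heading=135, pen down
FD 3.6: (0,5) -> (-2.546,7.546) [heading=135, draw]
PU: pen up
FD 13.1: (-2.546,7.546) -> (-11.809,16.809) [heading=135, move]
RT 30: heading 135 -> 105
PU: pen up
PD: pen down
RT 30: heading 105 -> 75
FD 8.1: (-11.809,16.809) -> (-9.712,24.633) [heading=75, draw]
LT 248: heading 75 -> 323
FD 13.2: (-9.712,24.633) -> (0.83,16.689) [heading=323, draw]
RT 150: heading 323 -> 173
RT 27: heading 173 -> 146
FD 10.5: (0.83,16.689) -> (-7.875,22.56) [heading=146, draw]
BK 4.1: (-7.875,22.56) -> (-4.476,20.268) [heading=146, draw]
Final: pos=(-4.476,20.268), heading=146, 5 segment(s) drawn

Segment lengths:
  seg 1: (0,5) -> (-2.546,7.546), length = 3.6
  seg 2: (-11.809,16.809) -> (-9.712,24.633), length = 8.1
  seg 3: (-9.712,24.633) -> (0.83,16.689), length = 13.2
  seg 4: (0.83,16.689) -> (-7.875,22.56), length = 10.5
  seg 5: (-7.875,22.56) -> (-4.476,20.268), length = 4.1
Total = 39.5

Answer: 39.5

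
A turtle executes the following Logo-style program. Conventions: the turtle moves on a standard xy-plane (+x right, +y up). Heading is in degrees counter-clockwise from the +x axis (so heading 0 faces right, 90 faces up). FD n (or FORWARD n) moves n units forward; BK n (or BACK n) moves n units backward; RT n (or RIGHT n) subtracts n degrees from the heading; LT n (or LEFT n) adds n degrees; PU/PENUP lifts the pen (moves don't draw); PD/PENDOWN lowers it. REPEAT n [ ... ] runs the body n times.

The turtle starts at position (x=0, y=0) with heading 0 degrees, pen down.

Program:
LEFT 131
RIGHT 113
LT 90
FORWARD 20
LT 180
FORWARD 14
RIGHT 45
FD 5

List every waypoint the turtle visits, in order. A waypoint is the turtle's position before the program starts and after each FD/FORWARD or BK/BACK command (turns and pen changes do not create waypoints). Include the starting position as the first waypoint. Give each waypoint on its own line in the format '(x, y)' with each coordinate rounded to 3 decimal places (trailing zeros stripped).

Executing turtle program step by step:
Start: pos=(0,0), heading=0, pen down
LT 131: heading 0 -> 131
RT 113: heading 131 -> 18
LT 90: heading 18 -> 108
FD 20: (0,0) -> (-6.18,19.021) [heading=108, draw]
LT 180: heading 108 -> 288
FD 14: (-6.18,19.021) -> (-1.854,5.706) [heading=288, draw]
RT 45: heading 288 -> 243
FD 5: (-1.854,5.706) -> (-4.124,1.251) [heading=243, draw]
Final: pos=(-4.124,1.251), heading=243, 3 segment(s) drawn
Waypoints (4 total):
(0, 0)
(-6.18, 19.021)
(-1.854, 5.706)
(-4.124, 1.251)

Answer: (0, 0)
(-6.18, 19.021)
(-1.854, 5.706)
(-4.124, 1.251)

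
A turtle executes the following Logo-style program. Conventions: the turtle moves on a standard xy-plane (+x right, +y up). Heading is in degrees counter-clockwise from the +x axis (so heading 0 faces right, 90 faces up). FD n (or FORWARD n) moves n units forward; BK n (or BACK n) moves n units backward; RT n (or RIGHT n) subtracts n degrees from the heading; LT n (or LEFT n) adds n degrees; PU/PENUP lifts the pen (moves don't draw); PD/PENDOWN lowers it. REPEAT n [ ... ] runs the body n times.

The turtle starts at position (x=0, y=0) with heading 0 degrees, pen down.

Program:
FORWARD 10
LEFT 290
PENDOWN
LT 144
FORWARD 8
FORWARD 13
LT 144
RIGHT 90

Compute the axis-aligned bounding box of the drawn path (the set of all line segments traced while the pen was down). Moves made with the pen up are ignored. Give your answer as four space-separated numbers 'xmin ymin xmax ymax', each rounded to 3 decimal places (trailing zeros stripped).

Executing turtle program step by step:
Start: pos=(0,0), heading=0, pen down
FD 10: (0,0) -> (10,0) [heading=0, draw]
LT 290: heading 0 -> 290
PD: pen down
LT 144: heading 290 -> 74
FD 8: (10,0) -> (12.205,7.69) [heading=74, draw]
FD 13: (12.205,7.69) -> (15.788,20.186) [heading=74, draw]
LT 144: heading 74 -> 218
RT 90: heading 218 -> 128
Final: pos=(15.788,20.186), heading=128, 3 segment(s) drawn

Segment endpoints: x in {0, 10, 12.205, 15.788}, y in {0, 7.69, 20.186}
xmin=0, ymin=0, xmax=15.788, ymax=20.186

Answer: 0 0 15.788 20.186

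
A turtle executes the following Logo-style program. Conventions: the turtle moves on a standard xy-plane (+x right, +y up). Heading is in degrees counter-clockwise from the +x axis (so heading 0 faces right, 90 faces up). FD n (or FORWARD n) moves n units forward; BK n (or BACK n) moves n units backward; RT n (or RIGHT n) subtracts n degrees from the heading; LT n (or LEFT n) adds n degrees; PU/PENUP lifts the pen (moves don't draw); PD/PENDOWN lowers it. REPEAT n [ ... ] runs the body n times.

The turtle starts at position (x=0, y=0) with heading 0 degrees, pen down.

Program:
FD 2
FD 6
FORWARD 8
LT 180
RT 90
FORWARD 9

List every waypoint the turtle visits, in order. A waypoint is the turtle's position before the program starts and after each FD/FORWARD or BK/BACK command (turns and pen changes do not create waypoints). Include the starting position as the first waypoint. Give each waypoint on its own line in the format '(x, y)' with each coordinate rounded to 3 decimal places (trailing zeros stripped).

Executing turtle program step by step:
Start: pos=(0,0), heading=0, pen down
FD 2: (0,0) -> (2,0) [heading=0, draw]
FD 6: (2,0) -> (8,0) [heading=0, draw]
FD 8: (8,0) -> (16,0) [heading=0, draw]
LT 180: heading 0 -> 180
RT 90: heading 180 -> 90
FD 9: (16,0) -> (16,9) [heading=90, draw]
Final: pos=(16,9), heading=90, 4 segment(s) drawn
Waypoints (5 total):
(0, 0)
(2, 0)
(8, 0)
(16, 0)
(16, 9)

Answer: (0, 0)
(2, 0)
(8, 0)
(16, 0)
(16, 9)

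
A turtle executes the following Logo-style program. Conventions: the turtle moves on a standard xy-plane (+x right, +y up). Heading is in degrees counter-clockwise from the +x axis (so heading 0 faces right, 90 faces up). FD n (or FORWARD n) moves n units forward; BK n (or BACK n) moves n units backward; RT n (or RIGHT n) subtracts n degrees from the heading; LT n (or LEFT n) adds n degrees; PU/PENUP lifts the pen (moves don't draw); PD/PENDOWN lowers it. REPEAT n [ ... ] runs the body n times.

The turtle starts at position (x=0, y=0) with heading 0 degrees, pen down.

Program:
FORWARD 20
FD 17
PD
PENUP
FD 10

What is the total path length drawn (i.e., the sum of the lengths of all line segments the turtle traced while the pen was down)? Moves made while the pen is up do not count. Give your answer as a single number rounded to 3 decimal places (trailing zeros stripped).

Executing turtle program step by step:
Start: pos=(0,0), heading=0, pen down
FD 20: (0,0) -> (20,0) [heading=0, draw]
FD 17: (20,0) -> (37,0) [heading=0, draw]
PD: pen down
PU: pen up
FD 10: (37,0) -> (47,0) [heading=0, move]
Final: pos=(47,0), heading=0, 2 segment(s) drawn

Segment lengths:
  seg 1: (0,0) -> (20,0), length = 20
  seg 2: (20,0) -> (37,0), length = 17
Total = 37

Answer: 37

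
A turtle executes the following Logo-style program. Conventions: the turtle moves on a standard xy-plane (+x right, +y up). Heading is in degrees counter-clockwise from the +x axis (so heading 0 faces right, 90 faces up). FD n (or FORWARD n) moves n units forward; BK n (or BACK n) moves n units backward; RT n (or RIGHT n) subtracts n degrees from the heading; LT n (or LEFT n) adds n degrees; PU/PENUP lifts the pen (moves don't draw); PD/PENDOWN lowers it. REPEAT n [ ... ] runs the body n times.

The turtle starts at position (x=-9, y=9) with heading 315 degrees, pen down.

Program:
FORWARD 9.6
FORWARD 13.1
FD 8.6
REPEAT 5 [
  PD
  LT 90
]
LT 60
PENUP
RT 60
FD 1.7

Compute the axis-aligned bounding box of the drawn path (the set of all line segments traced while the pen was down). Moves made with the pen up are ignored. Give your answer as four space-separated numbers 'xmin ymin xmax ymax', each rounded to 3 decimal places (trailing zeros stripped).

Executing turtle program step by step:
Start: pos=(-9,9), heading=315, pen down
FD 9.6: (-9,9) -> (-2.212,2.212) [heading=315, draw]
FD 13.1: (-2.212,2.212) -> (7.051,-7.051) [heading=315, draw]
FD 8.6: (7.051,-7.051) -> (13.132,-13.132) [heading=315, draw]
REPEAT 5 [
  -- iteration 1/5 --
  PD: pen down
  LT 90: heading 315 -> 45
  -- iteration 2/5 --
  PD: pen down
  LT 90: heading 45 -> 135
  -- iteration 3/5 --
  PD: pen down
  LT 90: heading 135 -> 225
  -- iteration 4/5 --
  PD: pen down
  LT 90: heading 225 -> 315
  -- iteration 5/5 --
  PD: pen down
  LT 90: heading 315 -> 45
]
LT 60: heading 45 -> 105
PU: pen up
RT 60: heading 105 -> 45
FD 1.7: (13.132,-13.132) -> (14.335,-11.93) [heading=45, move]
Final: pos=(14.335,-11.93), heading=45, 3 segment(s) drawn

Segment endpoints: x in {-9, -2.212, 7.051, 13.132}, y in {-13.132, -7.051, 2.212, 9}
xmin=-9, ymin=-13.132, xmax=13.132, ymax=9

Answer: -9 -13.132 13.132 9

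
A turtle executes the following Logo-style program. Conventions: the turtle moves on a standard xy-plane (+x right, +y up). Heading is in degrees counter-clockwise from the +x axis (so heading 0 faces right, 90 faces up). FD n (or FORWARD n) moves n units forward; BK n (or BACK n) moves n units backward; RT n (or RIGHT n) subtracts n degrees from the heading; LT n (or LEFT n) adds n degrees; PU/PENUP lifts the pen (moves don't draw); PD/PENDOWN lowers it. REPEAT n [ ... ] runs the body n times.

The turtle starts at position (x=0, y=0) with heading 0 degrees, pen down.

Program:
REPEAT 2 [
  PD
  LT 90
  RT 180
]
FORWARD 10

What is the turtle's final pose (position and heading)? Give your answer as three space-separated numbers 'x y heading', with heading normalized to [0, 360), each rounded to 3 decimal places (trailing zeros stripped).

Executing turtle program step by step:
Start: pos=(0,0), heading=0, pen down
REPEAT 2 [
  -- iteration 1/2 --
  PD: pen down
  LT 90: heading 0 -> 90
  RT 180: heading 90 -> 270
  -- iteration 2/2 --
  PD: pen down
  LT 90: heading 270 -> 0
  RT 180: heading 0 -> 180
]
FD 10: (0,0) -> (-10,0) [heading=180, draw]
Final: pos=(-10,0), heading=180, 1 segment(s) drawn

Answer: -10 0 180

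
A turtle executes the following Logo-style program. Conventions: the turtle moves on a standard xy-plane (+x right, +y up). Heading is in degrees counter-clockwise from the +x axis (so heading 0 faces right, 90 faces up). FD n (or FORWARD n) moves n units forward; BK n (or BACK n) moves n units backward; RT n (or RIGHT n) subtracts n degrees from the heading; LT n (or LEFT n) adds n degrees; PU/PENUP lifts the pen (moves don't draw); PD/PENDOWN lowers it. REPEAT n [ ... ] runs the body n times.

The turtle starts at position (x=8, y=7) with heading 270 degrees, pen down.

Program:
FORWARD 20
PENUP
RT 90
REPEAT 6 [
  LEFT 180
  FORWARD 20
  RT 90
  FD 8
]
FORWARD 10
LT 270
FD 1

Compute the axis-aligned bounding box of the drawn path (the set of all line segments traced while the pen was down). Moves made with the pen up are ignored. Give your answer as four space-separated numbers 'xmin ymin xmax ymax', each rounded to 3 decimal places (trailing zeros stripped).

Executing turtle program step by step:
Start: pos=(8,7), heading=270, pen down
FD 20: (8,7) -> (8,-13) [heading=270, draw]
PU: pen up
RT 90: heading 270 -> 180
REPEAT 6 [
  -- iteration 1/6 --
  LT 180: heading 180 -> 0
  FD 20: (8,-13) -> (28,-13) [heading=0, move]
  RT 90: heading 0 -> 270
  FD 8: (28,-13) -> (28,-21) [heading=270, move]
  -- iteration 2/6 --
  LT 180: heading 270 -> 90
  FD 20: (28,-21) -> (28,-1) [heading=90, move]
  RT 90: heading 90 -> 0
  FD 8: (28,-1) -> (36,-1) [heading=0, move]
  -- iteration 3/6 --
  LT 180: heading 0 -> 180
  FD 20: (36,-1) -> (16,-1) [heading=180, move]
  RT 90: heading 180 -> 90
  FD 8: (16,-1) -> (16,7) [heading=90, move]
  -- iteration 4/6 --
  LT 180: heading 90 -> 270
  FD 20: (16,7) -> (16,-13) [heading=270, move]
  RT 90: heading 270 -> 180
  FD 8: (16,-13) -> (8,-13) [heading=180, move]
  -- iteration 5/6 --
  LT 180: heading 180 -> 0
  FD 20: (8,-13) -> (28,-13) [heading=0, move]
  RT 90: heading 0 -> 270
  FD 8: (28,-13) -> (28,-21) [heading=270, move]
  -- iteration 6/6 --
  LT 180: heading 270 -> 90
  FD 20: (28,-21) -> (28,-1) [heading=90, move]
  RT 90: heading 90 -> 0
  FD 8: (28,-1) -> (36,-1) [heading=0, move]
]
FD 10: (36,-1) -> (46,-1) [heading=0, move]
LT 270: heading 0 -> 270
FD 1: (46,-1) -> (46,-2) [heading=270, move]
Final: pos=(46,-2), heading=270, 1 segment(s) drawn

Segment endpoints: x in {8, 8}, y in {-13, 7}
xmin=8, ymin=-13, xmax=8, ymax=7

Answer: 8 -13 8 7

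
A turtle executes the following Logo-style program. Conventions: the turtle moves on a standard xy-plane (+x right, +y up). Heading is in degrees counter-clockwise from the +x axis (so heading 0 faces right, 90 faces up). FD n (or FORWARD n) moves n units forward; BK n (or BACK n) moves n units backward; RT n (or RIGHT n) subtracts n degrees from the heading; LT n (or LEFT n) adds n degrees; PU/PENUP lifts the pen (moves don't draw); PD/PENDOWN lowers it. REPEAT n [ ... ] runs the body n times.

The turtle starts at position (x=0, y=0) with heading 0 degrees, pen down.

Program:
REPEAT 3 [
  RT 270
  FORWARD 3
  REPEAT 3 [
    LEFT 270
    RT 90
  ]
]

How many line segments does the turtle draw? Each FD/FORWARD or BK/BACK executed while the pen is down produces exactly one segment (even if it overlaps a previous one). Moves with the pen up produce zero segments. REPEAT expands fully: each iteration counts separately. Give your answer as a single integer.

Executing turtle program step by step:
Start: pos=(0,0), heading=0, pen down
REPEAT 3 [
  -- iteration 1/3 --
  RT 270: heading 0 -> 90
  FD 3: (0,0) -> (0,3) [heading=90, draw]
  REPEAT 3 [
    -- iteration 1/3 --
    LT 270: heading 90 -> 0
    RT 90: heading 0 -> 270
    -- iteration 2/3 --
    LT 270: heading 270 -> 180
    RT 90: heading 180 -> 90
    -- iteration 3/3 --
    LT 270: heading 90 -> 0
    RT 90: heading 0 -> 270
  ]
  -- iteration 2/3 --
  RT 270: heading 270 -> 0
  FD 3: (0,3) -> (3,3) [heading=0, draw]
  REPEAT 3 [
    -- iteration 1/3 --
    LT 270: heading 0 -> 270
    RT 90: heading 270 -> 180
    -- iteration 2/3 --
    LT 270: heading 180 -> 90
    RT 90: heading 90 -> 0
    -- iteration 3/3 --
    LT 270: heading 0 -> 270
    RT 90: heading 270 -> 180
  ]
  -- iteration 3/3 --
  RT 270: heading 180 -> 270
  FD 3: (3,3) -> (3,0) [heading=270, draw]
  REPEAT 3 [
    -- iteration 1/3 --
    LT 270: heading 270 -> 180
    RT 90: heading 180 -> 90
    -- iteration 2/3 --
    LT 270: heading 90 -> 0
    RT 90: heading 0 -> 270
    -- iteration 3/3 --
    LT 270: heading 270 -> 180
    RT 90: heading 180 -> 90
  ]
]
Final: pos=(3,0), heading=90, 3 segment(s) drawn
Segments drawn: 3

Answer: 3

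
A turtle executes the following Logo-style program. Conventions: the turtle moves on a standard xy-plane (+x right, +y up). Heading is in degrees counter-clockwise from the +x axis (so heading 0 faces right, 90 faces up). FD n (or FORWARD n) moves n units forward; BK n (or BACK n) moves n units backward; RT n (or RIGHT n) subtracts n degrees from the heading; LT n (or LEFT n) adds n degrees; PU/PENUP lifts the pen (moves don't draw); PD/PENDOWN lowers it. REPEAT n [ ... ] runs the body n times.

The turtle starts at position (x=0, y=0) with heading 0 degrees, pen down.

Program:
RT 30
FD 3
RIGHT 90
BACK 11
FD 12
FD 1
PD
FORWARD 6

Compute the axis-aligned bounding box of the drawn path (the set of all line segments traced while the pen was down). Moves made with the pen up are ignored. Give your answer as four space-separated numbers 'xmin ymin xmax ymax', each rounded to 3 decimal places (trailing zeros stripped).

Answer: -1.402 -8.428 8.098 8.026

Derivation:
Executing turtle program step by step:
Start: pos=(0,0), heading=0, pen down
RT 30: heading 0 -> 330
FD 3: (0,0) -> (2.598,-1.5) [heading=330, draw]
RT 90: heading 330 -> 240
BK 11: (2.598,-1.5) -> (8.098,8.026) [heading=240, draw]
FD 12: (8.098,8.026) -> (2.098,-2.366) [heading=240, draw]
FD 1: (2.098,-2.366) -> (1.598,-3.232) [heading=240, draw]
PD: pen down
FD 6: (1.598,-3.232) -> (-1.402,-8.428) [heading=240, draw]
Final: pos=(-1.402,-8.428), heading=240, 5 segment(s) drawn

Segment endpoints: x in {-1.402, 0, 1.598, 2.098, 2.598, 8.098}, y in {-8.428, -3.232, -2.366, -1.5, 0, 8.026}
xmin=-1.402, ymin=-8.428, xmax=8.098, ymax=8.026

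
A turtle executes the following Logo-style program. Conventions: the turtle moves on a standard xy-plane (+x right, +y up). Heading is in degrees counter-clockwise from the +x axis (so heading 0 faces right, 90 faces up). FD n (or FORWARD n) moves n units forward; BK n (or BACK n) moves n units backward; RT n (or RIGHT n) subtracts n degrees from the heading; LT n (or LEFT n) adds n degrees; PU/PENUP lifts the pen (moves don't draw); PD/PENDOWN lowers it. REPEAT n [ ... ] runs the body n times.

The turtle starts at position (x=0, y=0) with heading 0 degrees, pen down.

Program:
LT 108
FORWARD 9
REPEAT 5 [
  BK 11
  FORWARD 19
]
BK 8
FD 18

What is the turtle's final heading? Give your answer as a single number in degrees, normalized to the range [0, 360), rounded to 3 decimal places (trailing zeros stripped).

Answer: 108

Derivation:
Executing turtle program step by step:
Start: pos=(0,0), heading=0, pen down
LT 108: heading 0 -> 108
FD 9: (0,0) -> (-2.781,8.56) [heading=108, draw]
REPEAT 5 [
  -- iteration 1/5 --
  BK 11: (-2.781,8.56) -> (0.618,-1.902) [heading=108, draw]
  FD 19: (0.618,-1.902) -> (-5.253,16.168) [heading=108, draw]
  -- iteration 2/5 --
  BK 11: (-5.253,16.168) -> (-1.854,5.706) [heading=108, draw]
  FD 19: (-1.854,5.706) -> (-7.725,23.776) [heading=108, draw]
  -- iteration 3/5 --
  BK 11: (-7.725,23.776) -> (-4.326,13.315) [heading=108, draw]
  FD 19: (-4.326,13.315) -> (-10.198,31.385) [heading=108, draw]
  -- iteration 4/5 --
  BK 11: (-10.198,31.385) -> (-6.798,20.923) [heading=108, draw]
  FD 19: (-6.798,20.923) -> (-12.67,38.993) [heading=108, draw]
  -- iteration 5/5 --
  BK 11: (-12.67,38.993) -> (-9.271,28.532) [heading=108, draw]
  FD 19: (-9.271,28.532) -> (-15.142,46.602) [heading=108, draw]
]
BK 8: (-15.142,46.602) -> (-12.67,38.993) [heading=108, draw]
FD 18: (-12.67,38.993) -> (-18.232,56.112) [heading=108, draw]
Final: pos=(-18.232,56.112), heading=108, 13 segment(s) drawn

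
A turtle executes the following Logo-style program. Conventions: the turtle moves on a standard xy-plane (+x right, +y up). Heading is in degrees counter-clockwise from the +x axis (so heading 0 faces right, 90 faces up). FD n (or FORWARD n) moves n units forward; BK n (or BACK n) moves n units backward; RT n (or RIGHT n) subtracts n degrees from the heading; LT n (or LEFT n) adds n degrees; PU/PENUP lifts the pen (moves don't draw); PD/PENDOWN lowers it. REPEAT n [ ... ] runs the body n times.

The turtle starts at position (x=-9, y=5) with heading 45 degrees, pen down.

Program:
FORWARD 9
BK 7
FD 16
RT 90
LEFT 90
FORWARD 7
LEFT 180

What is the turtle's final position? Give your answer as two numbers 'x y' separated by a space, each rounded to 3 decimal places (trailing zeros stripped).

Executing turtle program step by step:
Start: pos=(-9,5), heading=45, pen down
FD 9: (-9,5) -> (-2.636,11.364) [heading=45, draw]
BK 7: (-2.636,11.364) -> (-7.586,6.414) [heading=45, draw]
FD 16: (-7.586,6.414) -> (3.728,17.728) [heading=45, draw]
RT 90: heading 45 -> 315
LT 90: heading 315 -> 45
FD 7: (3.728,17.728) -> (8.678,22.678) [heading=45, draw]
LT 180: heading 45 -> 225
Final: pos=(8.678,22.678), heading=225, 4 segment(s) drawn

Answer: 8.678 22.678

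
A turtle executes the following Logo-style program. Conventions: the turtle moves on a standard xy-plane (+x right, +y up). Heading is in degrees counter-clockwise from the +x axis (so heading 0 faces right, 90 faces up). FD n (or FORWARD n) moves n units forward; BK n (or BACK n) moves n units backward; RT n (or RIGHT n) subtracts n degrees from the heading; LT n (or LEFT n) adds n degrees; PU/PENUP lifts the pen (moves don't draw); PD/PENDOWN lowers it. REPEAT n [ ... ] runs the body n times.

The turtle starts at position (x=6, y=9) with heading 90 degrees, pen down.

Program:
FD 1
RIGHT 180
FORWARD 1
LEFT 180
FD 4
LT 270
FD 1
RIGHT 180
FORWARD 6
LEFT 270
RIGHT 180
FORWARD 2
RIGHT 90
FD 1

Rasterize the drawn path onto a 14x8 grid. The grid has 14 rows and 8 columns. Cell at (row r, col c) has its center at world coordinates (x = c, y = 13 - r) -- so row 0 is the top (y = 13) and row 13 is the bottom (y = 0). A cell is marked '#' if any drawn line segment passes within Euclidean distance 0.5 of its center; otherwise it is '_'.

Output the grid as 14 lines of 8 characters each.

Answer: _#######
_#____#_
##____#_
______#_
______#_
________
________
________
________
________
________
________
________
________

Derivation:
Segment 0: (6,9) -> (6,10)
Segment 1: (6,10) -> (6,9)
Segment 2: (6,9) -> (6,13)
Segment 3: (6,13) -> (7,13)
Segment 4: (7,13) -> (1,13)
Segment 5: (1,13) -> (1,11)
Segment 6: (1,11) -> (-0,11)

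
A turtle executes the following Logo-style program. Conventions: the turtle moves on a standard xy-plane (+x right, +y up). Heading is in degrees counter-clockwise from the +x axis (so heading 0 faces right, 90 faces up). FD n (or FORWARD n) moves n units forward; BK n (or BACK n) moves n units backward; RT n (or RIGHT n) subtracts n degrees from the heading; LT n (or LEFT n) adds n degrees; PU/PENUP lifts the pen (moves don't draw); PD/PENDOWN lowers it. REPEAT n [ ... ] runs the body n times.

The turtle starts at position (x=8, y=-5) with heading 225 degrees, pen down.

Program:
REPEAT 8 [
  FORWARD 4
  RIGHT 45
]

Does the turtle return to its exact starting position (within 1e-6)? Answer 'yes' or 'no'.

Executing turtle program step by step:
Start: pos=(8,-5), heading=225, pen down
REPEAT 8 [
  -- iteration 1/8 --
  FD 4: (8,-5) -> (5.172,-7.828) [heading=225, draw]
  RT 45: heading 225 -> 180
  -- iteration 2/8 --
  FD 4: (5.172,-7.828) -> (1.172,-7.828) [heading=180, draw]
  RT 45: heading 180 -> 135
  -- iteration 3/8 --
  FD 4: (1.172,-7.828) -> (-1.657,-5) [heading=135, draw]
  RT 45: heading 135 -> 90
  -- iteration 4/8 --
  FD 4: (-1.657,-5) -> (-1.657,-1) [heading=90, draw]
  RT 45: heading 90 -> 45
  -- iteration 5/8 --
  FD 4: (-1.657,-1) -> (1.172,1.828) [heading=45, draw]
  RT 45: heading 45 -> 0
  -- iteration 6/8 --
  FD 4: (1.172,1.828) -> (5.172,1.828) [heading=0, draw]
  RT 45: heading 0 -> 315
  -- iteration 7/8 --
  FD 4: (5.172,1.828) -> (8,-1) [heading=315, draw]
  RT 45: heading 315 -> 270
  -- iteration 8/8 --
  FD 4: (8,-1) -> (8,-5) [heading=270, draw]
  RT 45: heading 270 -> 225
]
Final: pos=(8,-5), heading=225, 8 segment(s) drawn

Start position: (8, -5)
Final position: (8, -5)
Distance = 0; < 1e-6 -> CLOSED

Answer: yes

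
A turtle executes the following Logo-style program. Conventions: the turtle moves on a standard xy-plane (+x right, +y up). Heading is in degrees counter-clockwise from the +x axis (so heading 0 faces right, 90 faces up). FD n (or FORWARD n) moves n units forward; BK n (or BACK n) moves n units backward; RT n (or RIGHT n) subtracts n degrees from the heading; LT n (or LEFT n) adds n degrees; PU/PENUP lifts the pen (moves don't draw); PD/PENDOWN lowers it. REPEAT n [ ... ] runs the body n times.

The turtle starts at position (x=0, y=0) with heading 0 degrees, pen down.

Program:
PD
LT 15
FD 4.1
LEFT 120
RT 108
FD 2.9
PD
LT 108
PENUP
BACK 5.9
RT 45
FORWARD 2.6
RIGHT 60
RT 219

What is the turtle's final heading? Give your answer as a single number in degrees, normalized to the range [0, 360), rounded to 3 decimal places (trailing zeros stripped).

Executing turtle program step by step:
Start: pos=(0,0), heading=0, pen down
PD: pen down
LT 15: heading 0 -> 15
FD 4.1: (0,0) -> (3.96,1.061) [heading=15, draw]
LT 120: heading 15 -> 135
RT 108: heading 135 -> 27
FD 2.9: (3.96,1.061) -> (6.544,2.378) [heading=27, draw]
PD: pen down
LT 108: heading 27 -> 135
PU: pen up
BK 5.9: (6.544,2.378) -> (10.716,-1.794) [heading=135, move]
RT 45: heading 135 -> 90
FD 2.6: (10.716,-1.794) -> (10.716,0.806) [heading=90, move]
RT 60: heading 90 -> 30
RT 219: heading 30 -> 171
Final: pos=(10.716,0.806), heading=171, 2 segment(s) drawn

Answer: 171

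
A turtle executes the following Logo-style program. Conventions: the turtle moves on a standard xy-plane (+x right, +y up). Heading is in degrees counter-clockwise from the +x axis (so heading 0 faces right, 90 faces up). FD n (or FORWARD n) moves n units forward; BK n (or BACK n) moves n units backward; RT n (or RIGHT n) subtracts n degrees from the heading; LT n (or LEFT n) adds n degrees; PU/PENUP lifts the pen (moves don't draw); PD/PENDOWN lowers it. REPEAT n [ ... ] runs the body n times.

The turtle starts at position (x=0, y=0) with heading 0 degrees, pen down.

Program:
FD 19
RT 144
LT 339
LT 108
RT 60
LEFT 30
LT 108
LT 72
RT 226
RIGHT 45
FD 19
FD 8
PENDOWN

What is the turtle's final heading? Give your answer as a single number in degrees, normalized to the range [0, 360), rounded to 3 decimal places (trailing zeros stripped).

Answer: 182

Derivation:
Executing turtle program step by step:
Start: pos=(0,0), heading=0, pen down
FD 19: (0,0) -> (19,0) [heading=0, draw]
RT 144: heading 0 -> 216
LT 339: heading 216 -> 195
LT 108: heading 195 -> 303
RT 60: heading 303 -> 243
LT 30: heading 243 -> 273
LT 108: heading 273 -> 21
LT 72: heading 21 -> 93
RT 226: heading 93 -> 227
RT 45: heading 227 -> 182
FD 19: (19,0) -> (0.012,-0.663) [heading=182, draw]
FD 8: (0.012,-0.663) -> (-7.984,-0.942) [heading=182, draw]
PD: pen down
Final: pos=(-7.984,-0.942), heading=182, 3 segment(s) drawn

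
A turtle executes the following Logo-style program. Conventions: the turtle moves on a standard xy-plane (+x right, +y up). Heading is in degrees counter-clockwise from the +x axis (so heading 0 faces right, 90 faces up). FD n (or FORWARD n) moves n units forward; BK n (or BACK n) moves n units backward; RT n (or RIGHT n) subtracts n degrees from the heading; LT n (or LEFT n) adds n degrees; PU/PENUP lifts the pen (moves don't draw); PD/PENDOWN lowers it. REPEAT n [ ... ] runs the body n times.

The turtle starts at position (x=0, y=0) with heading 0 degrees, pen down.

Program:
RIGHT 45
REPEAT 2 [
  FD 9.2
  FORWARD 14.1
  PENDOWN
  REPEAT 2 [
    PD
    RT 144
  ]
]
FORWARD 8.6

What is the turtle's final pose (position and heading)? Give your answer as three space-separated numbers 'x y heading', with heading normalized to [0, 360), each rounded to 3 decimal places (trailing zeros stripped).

Executing turtle program step by step:
Start: pos=(0,0), heading=0, pen down
RT 45: heading 0 -> 315
REPEAT 2 [
  -- iteration 1/2 --
  FD 9.2: (0,0) -> (6.505,-6.505) [heading=315, draw]
  FD 14.1: (6.505,-6.505) -> (16.476,-16.476) [heading=315, draw]
  PD: pen down
  REPEAT 2 [
    -- iteration 1/2 --
    PD: pen down
    RT 144: heading 315 -> 171
    -- iteration 2/2 --
    PD: pen down
    RT 144: heading 171 -> 27
  ]
  -- iteration 2/2 --
  FD 9.2: (16.476,-16.476) -> (24.673,-12.299) [heading=27, draw]
  FD 14.1: (24.673,-12.299) -> (37.236,-5.898) [heading=27, draw]
  PD: pen down
  REPEAT 2 [
    -- iteration 1/2 --
    PD: pen down
    RT 144: heading 27 -> 243
    -- iteration 2/2 --
    PD: pen down
    RT 144: heading 243 -> 99
  ]
]
FD 8.6: (37.236,-5.898) -> (35.891,2.597) [heading=99, draw]
Final: pos=(35.891,2.597), heading=99, 5 segment(s) drawn

Answer: 35.891 2.597 99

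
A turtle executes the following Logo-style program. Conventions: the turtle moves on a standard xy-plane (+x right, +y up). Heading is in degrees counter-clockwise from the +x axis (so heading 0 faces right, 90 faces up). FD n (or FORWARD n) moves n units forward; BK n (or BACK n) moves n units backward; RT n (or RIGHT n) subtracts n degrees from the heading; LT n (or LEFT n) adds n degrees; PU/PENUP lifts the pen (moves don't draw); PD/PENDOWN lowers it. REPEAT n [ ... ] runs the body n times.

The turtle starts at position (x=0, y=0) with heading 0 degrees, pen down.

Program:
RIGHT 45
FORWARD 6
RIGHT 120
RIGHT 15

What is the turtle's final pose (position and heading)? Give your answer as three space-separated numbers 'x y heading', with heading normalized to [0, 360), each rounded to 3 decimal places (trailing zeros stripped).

Answer: 4.243 -4.243 180

Derivation:
Executing turtle program step by step:
Start: pos=(0,0), heading=0, pen down
RT 45: heading 0 -> 315
FD 6: (0,0) -> (4.243,-4.243) [heading=315, draw]
RT 120: heading 315 -> 195
RT 15: heading 195 -> 180
Final: pos=(4.243,-4.243), heading=180, 1 segment(s) drawn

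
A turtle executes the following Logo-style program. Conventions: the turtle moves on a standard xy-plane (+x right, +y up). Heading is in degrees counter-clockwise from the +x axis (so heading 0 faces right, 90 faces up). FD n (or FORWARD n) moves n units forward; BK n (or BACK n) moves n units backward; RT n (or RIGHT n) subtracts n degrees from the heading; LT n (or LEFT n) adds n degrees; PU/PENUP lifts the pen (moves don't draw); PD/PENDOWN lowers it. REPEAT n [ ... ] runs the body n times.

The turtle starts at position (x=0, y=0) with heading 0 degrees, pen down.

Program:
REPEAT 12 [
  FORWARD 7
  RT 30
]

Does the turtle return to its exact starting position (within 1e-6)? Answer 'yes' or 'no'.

Executing turtle program step by step:
Start: pos=(0,0), heading=0, pen down
REPEAT 12 [
  -- iteration 1/12 --
  FD 7: (0,0) -> (7,0) [heading=0, draw]
  RT 30: heading 0 -> 330
  -- iteration 2/12 --
  FD 7: (7,0) -> (13.062,-3.5) [heading=330, draw]
  RT 30: heading 330 -> 300
  -- iteration 3/12 --
  FD 7: (13.062,-3.5) -> (16.562,-9.562) [heading=300, draw]
  RT 30: heading 300 -> 270
  -- iteration 4/12 --
  FD 7: (16.562,-9.562) -> (16.562,-16.562) [heading=270, draw]
  RT 30: heading 270 -> 240
  -- iteration 5/12 --
  FD 7: (16.562,-16.562) -> (13.062,-22.624) [heading=240, draw]
  RT 30: heading 240 -> 210
  -- iteration 6/12 --
  FD 7: (13.062,-22.624) -> (7,-26.124) [heading=210, draw]
  RT 30: heading 210 -> 180
  -- iteration 7/12 --
  FD 7: (7,-26.124) -> (0,-26.124) [heading=180, draw]
  RT 30: heading 180 -> 150
  -- iteration 8/12 --
  FD 7: (0,-26.124) -> (-6.062,-22.624) [heading=150, draw]
  RT 30: heading 150 -> 120
  -- iteration 9/12 --
  FD 7: (-6.062,-22.624) -> (-9.562,-16.562) [heading=120, draw]
  RT 30: heading 120 -> 90
  -- iteration 10/12 --
  FD 7: (-9.562,-16.562) -> (-9.562,-9.562) [heading=90, draw]
  RT 30: heading 90 -> 60
  -- iteration 11/12 --
  FD 7: (-9.562,-9.562) -> (-6.062,-3.5) [heading=60, draw]
  RT 30: heading 60 -> 30
  -- iteration 12/12 --
  FD 7: (-6.062,-3.5) -> (0,0) [heading=30, draw]
  RT 30: heading 30 -> 0
]
Final: pos=(0,0), heading=0, 12 segment(s) drawn

Start position: (0, 0)
Final position: (0, 0)
Distance = 0; < 1e-6 -> CLOSED

Answer: yes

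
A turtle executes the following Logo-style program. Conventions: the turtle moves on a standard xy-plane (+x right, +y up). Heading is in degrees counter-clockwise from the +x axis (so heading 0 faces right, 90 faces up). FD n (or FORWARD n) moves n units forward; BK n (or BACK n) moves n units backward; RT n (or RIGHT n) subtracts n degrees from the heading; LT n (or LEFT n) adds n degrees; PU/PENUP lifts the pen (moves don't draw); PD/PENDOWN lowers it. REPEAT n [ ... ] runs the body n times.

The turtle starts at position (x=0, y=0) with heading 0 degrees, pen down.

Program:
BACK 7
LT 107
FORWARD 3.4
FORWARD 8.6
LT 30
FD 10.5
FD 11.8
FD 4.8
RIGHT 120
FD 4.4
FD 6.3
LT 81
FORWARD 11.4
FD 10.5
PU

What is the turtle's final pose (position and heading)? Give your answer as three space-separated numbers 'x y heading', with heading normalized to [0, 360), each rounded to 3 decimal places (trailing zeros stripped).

Executing turtle program step by step:
Start: pos=(0,0), heading=0, pen down
BK 7: (0,0) -> (-7,0) [heading=0, draw]
LT 107: heading 0 -> 107
FD 3.4: (-7,0) -> (-7.994,3.251) [heading=107, draw]
FD 8.6: (-7.994,3.251) -> (-10.508,11.476) [heading=107, draw]
LT 30: heading 107 -> 137
FD 10.5: (-10.508,11.476) -> (-18.188,18.637) [heading=137, draw]
FD 11.8: (-18.188,18.637) -> (-26.818,26.684) [heading=137, draw]
FD 4.8: (-26.818,26.684) -> (-30.328,29.958) [heading=137, draw]
RT 120: heading 137 -> 17
FD 4.4: (-30.328,29.958) -> (-26.12,31.244) [heading=17, draw]
FD 6.3: (-26.12,31.244) -> (-20.096,33.086) [heading=17, draw]
LT 81: heading 17 -> 98
FD 11.4: (-20.096,33.086) -> (-21.682,44.375) [heading=98, draw]
FD 10.5: (-21.682,44.375) -> (-23.144,54.773) [heading=98, draw]
PU: pen up
Final: pos=(-23.144,54.773), heading=98, 10 segment(s) drawn

Answer: -23.144 54.773 98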